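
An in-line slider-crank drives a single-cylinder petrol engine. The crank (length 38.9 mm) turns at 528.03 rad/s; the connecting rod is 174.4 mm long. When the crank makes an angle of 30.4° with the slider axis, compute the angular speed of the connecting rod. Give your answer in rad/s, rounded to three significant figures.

ω = 528 rad/s
The rod makes angle φ with the slider axis where L sinφ = r sinθ; differentiating, L cosφ·φ̇ = r ω cosθ.
L cosφ = √(L² − r² sin²θ) = 0.17329 m.
|ω_rod| = r ω |cosθ| / √(L² − r² sin²θ) = 0.0389·528·0.86251/0.17329 = 102.24 rad/s.

102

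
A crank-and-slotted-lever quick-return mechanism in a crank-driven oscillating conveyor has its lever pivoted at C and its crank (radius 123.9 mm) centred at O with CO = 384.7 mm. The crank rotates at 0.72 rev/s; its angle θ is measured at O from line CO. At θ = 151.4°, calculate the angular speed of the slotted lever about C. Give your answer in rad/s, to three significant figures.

ω = 4.524 rad/s (from 0.72 rev/s).
Crank pin A relative to C: A = (d + r cosθ, r sinθ); lever angle φ = atan2(r sinθ, d + r cosθ).
Differentiating tanφ: φ̇ = rω(d cosθ + r)/(d² + r² + 2dr cosθ).
d² + r² + 2dr cosθ = |CA|² = 0.0796484 m²;  d cosθ + r = -0.21386 m.
|ω_lever| = |0.1239·4.524·-0.21386| / 0.0796484 = 1.505 rad/s.

1.51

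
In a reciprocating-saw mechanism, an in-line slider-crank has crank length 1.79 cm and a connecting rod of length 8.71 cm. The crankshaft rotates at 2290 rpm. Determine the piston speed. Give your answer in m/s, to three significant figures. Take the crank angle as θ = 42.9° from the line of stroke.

3.37

ω = 2π·2290/60 = 239.8 rad/s
For an in-line slider-crank, x = r cosθ + √(L² − r² sin²θ), so v = −rω sinθ·[1 + r cosθ/√(L² − r² sin²θ)].
With r = 0.0179 m, L = 0.0871 m, θ = 42.9°: √(L² − r² sin²θ) = 0.086243 m.
v = −0.0179·239.8·0.68072·[1 + 0.0179·0.73254/0.086243] = -3.3663 m/s.
|v| = 3.3663 m/s.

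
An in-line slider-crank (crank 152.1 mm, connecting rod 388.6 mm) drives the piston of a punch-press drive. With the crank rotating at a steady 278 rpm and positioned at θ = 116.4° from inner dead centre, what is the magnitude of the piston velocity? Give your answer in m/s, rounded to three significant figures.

ω = 2π·278/60 = 29.11 rad/s
For an in-line slider-crank, x = r cosθ + √(L² − r² sin²θ), so v = −rω sinθ·[1 + r cosθ/√(L² − r² sin²θ)].
With r = 0.1521 m, L = 0.3886 m, θ = 116.4°: √(L² − r² sin²θ) = 0.36394 m.
v = −0.1521·29.11·0.89571·[1 + 0.1521·-0.44464/0.36394] = -3.2291 m/s.
|v| = 3.2291 m/s.

3.23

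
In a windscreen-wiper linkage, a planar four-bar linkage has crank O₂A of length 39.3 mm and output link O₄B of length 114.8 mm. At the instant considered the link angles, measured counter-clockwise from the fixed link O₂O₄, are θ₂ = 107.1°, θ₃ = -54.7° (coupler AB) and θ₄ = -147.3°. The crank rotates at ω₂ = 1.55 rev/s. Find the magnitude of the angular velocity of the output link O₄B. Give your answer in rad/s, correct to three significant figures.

ω₂ = 9.739 rad/s (from 1.55 rev/s).
Differentiating the loop-closure r₂e^{iθ₂}+r₃e^{iθ₃}=r₁+r₄e^{iθ₄} gives r₂ω₂e^{iθ₂}+r₃ω₃e^{iθ₃}=r₄ω₄e^{iθ₄}.
Eliminating the other unknown: ω₄ = r₂ω₂ sin(θ₂−θ₃) / [r₄ sin(θ₄−θ₃)].
Numerator sine = +0.31233; denominator sine = -0.99897.
Result = 0.0393·9.739·(+0.31233) / (0.1148·(-0.99897)) = -1.0424 rad/s; magnitude 1.0424 rad/s.

1.04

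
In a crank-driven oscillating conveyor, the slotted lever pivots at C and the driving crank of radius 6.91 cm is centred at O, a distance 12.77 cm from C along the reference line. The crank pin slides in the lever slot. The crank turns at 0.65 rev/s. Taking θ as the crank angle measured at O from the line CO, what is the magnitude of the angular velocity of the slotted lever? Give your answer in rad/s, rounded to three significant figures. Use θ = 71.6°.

ω = 4.084 rad/s (from 0.65 rev/s).
Crank pin A relative to C: A = (d + r cosθ, r sinθ); lever angle φ = atan2(r sinθ, d + r cosθ).
Differentiating tanφ: φ̇ = rω(d cosθ + r)/(d² + r² + 2dr cosθ).
d² + r² + 2dr cosθ = |CA|² = 0.0266527 m²;  d cosθ + r = +0.10941 m.
|ω_lever| = |0.0691·4.084·+0.10941| / 0.0266527 = 1.1585 rad/s.

1.16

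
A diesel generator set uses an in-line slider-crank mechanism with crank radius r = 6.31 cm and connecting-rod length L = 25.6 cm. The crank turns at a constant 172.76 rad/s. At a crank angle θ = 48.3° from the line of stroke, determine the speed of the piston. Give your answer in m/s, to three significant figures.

ω = 172.8 rad/s
For an in-line slider-crank, x = r cosθ + √(L² − r² sin²θ), so v = −rω sinθ·[1 + r cosθ/√(L² − r² sin²θ)].
With r = 0.0631 m, L = 0.256 m, θ = 48.3°: √(L² − r² sin²θ) = 0.25163 m.
v = −0.0631·172.8·0.74664·[1 + 0.0631·0.66523/0.25163] = -9.497 m/s.
|v| = 9.497 m/s.

9.50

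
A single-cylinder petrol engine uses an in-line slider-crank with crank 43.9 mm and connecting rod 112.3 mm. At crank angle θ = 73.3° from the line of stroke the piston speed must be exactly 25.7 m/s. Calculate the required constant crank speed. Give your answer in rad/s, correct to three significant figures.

545

For an in-line slider-crank, |v_piston| = rω|sinθ|·[1 + r cosθ/√(L² − r² sin²θ)].
With r = 0.0439 m, L = 0.1123 m, θ = 73.3°: the bracketed kinematic factor |dx/dθ| = 0.047142 m.
ω = v/|dx/dθ| = 25.7/0.047142 = 545.16 rad/s.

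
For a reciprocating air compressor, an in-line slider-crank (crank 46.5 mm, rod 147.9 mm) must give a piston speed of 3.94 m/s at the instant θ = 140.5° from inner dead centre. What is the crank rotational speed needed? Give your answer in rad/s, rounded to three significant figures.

177

For an in-line slider-crank, |v_piston| = rω|sinθ|·[1 + r cosθ/√(L² − r² sin²θ)].
With r = 0.0465 m, L = 0.1479 m, θ = 140.5°: the bracketed kinematic factor |dx/dθ| = 0.022254 m.
ω = v/|dx/dθ| = 3.94/0.022254 = 177.05 rad/s.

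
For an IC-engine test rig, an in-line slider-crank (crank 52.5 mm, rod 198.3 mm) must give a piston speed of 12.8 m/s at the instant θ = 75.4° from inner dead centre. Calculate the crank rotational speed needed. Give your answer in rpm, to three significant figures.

2250

For an in-line slider-crank, |v_piston| = rω|sinθ|·[1 + r cosθ/√(L² − r² sin²θ)].
With r = 0.0525 m, L = 0.1983 m, θ = 75.4°: the bracketed kinematic factor |dx/dθ| = 0.054312 m.
ω = v/|dx/dθ| = 12.8/0.054312 = 235.67 rad/s.
N = 60ω/(2π) = 2250.5 rpm.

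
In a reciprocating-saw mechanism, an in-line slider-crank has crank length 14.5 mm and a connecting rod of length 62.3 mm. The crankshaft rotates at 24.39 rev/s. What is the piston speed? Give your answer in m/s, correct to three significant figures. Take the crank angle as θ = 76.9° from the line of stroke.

ω = 2π·24.4 = 153.2 rad/s
For an in-line slider-crank, x = r cosθ + √(L² − r² sin²θ), so v = −rω sinθ·[1 + r cosθ/√(L² − r² sin²θ)].
With r = 0.0145 m, L = 0.0623 m, θ = 76.9°: √(L² − r² sin²θ) = 0.060678 m.
v = −0.0145·153.2·0.97398·[1 + 0.0145·0.22665/0.060678] = -2.2815 m/s.
|v| = 2.2815 m/s.

2.28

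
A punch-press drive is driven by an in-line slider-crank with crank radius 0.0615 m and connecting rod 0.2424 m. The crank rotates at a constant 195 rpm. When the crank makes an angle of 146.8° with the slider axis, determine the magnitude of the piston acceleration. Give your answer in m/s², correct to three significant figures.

18.7

ω = 2π·195/60 = 20.42 rad/s
x(θ) = r cosθ + √(L² − r² sin²θ); with ω constant, a = ω²·d²x/dθ².
d²x/dθ² = −r cosθ − r²(cos2θ)/√u − r⁴ sin²2θ/(4u^{3/2}),  u = L² − r² sin²θ = 0.0576237 m².
Substituting r = 0.0615 m, L = 0.2424 m, θ = 146.8°: d²x/dθ² = +0.044936 m.
a = ω²·d²x/dθ² = (20.42)²·(+0.044936) = +18.738 m/s²;  |a| = 18.738 m/s².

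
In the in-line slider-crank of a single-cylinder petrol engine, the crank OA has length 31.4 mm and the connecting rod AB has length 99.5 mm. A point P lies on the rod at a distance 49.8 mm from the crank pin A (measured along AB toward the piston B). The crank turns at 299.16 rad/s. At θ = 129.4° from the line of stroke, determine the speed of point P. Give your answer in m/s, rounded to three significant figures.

7.16

ω = 299.2 rad/s.  Crank-pin speed |V_A| = rω = 9.3936 m/s, perpendicular to OA.
Rod angle: sinφ = −(r/L) sinθ ⇒ φ = -14.114°; ω_rod = −rω cosθ/√(L²−r²sin²θ) = +61.789 rad/s.
V_P = V_A + ω_rod × AP, with AP = 0.0498 m along the rod.
Components: V_Px = −rω sinθ − a·ω_rod·sinφ = -6.5084 m/s;  V_Py = rω cosθ + a·ω_rod·cosφ = -2.9782 m/s.
|V_P| = √(V_Px² + V_Py²) = 7.1574 m/s.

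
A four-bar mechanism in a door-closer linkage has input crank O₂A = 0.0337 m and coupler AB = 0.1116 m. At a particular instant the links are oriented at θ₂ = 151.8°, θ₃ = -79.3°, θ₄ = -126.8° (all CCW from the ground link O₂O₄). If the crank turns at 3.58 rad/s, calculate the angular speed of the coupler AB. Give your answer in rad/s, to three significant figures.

1.45

ω₂ = 3.58 rad/s
Differentiating the loop-closure r₂e^{iθ₂}+r₃e^{iθ₃}=r₁+r₄e^{iθ₄} gives r₂ω₂e^{iθ₂}+r₃ω₃e^{iθ₃}=r₄ω₄e^{iθ₄}.
Eliminating the other unknown: ω₃ = r₂ω₂ sin(θ₄−θ₂) / [r₃ sin(θ₃−θ₄)].
Numerator sine = +0.98876; denominator sine = +0.73728.
Result = 0.0337·3.58·(+0.98876) / (0.1116·(+0.73728)) = +1.4498 rad/s; magnitude 1.4498 rad/s.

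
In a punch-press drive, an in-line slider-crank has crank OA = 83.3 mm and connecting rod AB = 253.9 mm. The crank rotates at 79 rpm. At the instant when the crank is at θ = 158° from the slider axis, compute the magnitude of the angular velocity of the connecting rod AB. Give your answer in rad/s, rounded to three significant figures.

2.54

ω = 8.273 rad/s (converted from 79 rpm).
The rod makes angle φ with the slider axis where L sinφ = r sinθ; differentiating, L cosφ·φ̇ = r ω cosθ.
L cosφ = √(L² − r² sin²θ) = 0.25198 m.
|ω_rod| = r ω |cosθ| / √(L² − r² sin²θ) = 0.0833·8.273·0.92718/0.25198 = 2.5358 rad/s.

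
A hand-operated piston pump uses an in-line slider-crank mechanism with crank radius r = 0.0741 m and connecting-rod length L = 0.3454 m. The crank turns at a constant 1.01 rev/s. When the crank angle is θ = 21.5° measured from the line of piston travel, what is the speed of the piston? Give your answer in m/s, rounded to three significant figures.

0.207

ω = 2π·1.01 = 6.346 rad/s
For an in-line slider-crank, x = r cosθ + √(L² − r² sin²θ), so v = −rω sinθ·[1 + r cosθ/√(L² − r² sin²θ)].
With r = 0.0741 m, L = 0.3454 m, θ = 21.5°: √(L² − r² sin²θ) = 0.34433 m.
v = −0.0741·6.346·0.36650·[1 + 0.0741·0.93042/0.34433] = -0.20685 m/s.
|v| = 0.20685 m/s.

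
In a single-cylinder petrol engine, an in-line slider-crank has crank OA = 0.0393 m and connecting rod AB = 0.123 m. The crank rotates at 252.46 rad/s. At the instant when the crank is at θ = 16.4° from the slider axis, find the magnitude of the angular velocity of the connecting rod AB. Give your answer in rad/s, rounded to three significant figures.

77.7

ω = 252.5 rad/s
The rod makes angle φ with the slider axis where L sinφ = r sinθ; differentiating, L cosφ·φ̇ = r ω cosθ.
L cosφ = √(L² − r² sin²θ) = 0.1225 m.
|ω_rod| = r ω |cosθ| / √(L² − r² sin²θ) = 0.0393·252.5·0.95931/0.1225 = 77.699 rad/s.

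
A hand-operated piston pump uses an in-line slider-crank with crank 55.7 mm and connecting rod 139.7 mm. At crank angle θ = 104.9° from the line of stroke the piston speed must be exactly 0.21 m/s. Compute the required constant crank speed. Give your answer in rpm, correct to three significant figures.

For an in-line slider-crank, |v_piston| = rω|sinθ|·[1 + r cosθ/√(L² − r² sin²θ)].
With r = 0.0557 m, L = 0.1397 m, θ = 104.9°: the bracketed kinematic factor |dx/dθ| = 0.047847 m.
ω = v/|dx/dθ| = 0.21/0.047847 = 4.389 rad/s.
N = 60ω/(2π) = 41.912 rpm.

41.9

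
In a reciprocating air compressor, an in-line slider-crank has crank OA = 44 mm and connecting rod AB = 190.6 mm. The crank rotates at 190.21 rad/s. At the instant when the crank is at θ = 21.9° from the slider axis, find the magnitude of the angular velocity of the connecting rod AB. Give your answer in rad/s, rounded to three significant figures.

ω = 190.2 rad/s
The rod makes angle φ with the slider axis where L sinφ = r sinθ; differentiating, L cosφ·φ̇ = r ω cosθ.
L cosφ = √(L² − r² sin²θ) = 0.18989 m.
|ω_rod| = r ω |cosθ| / √(L² − r² sin²θ) = 0.044·190.2·0.92784/0.18989 = 40.893 rad/s.

40.9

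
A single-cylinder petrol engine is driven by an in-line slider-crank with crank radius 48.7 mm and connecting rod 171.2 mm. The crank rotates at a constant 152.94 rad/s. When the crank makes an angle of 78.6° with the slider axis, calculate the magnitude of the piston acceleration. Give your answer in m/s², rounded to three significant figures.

ω = 152.9 rad/s
x(θ) = r cosθ + √(L² − r² sin²θ); with ω constant, a = ω²·d²x/dθ².
d²x/dθ² = −r cosθ − r²(cos2θ)/√u − r⁴ sin²2θ/(4u^{3/2}),  u = L² − r² sin²θ = 0.0270304 m².
Substituting r = 0.0487 m, L = 0.1712 m, θ = 78.6°: d²x/dθ² = +0.0036249 m.
a = ω²·d²x/dθ² = (152.9)²·(+0.0036249) = +84.789 m/s²;  |a| = 84.789 m/s².

84.8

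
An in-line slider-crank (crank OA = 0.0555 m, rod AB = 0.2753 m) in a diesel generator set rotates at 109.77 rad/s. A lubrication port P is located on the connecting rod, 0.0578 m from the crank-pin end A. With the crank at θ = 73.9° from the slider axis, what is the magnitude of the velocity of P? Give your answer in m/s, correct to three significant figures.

6.07

ω = 109.8 rad/s.  Crank-pin speed |V_A| = rω = 6.0922 m/s, perpendicular to OA.
Rod angle: sinφ = −(r/L) sinθ ⇒ φ = -11.168°; ω_rod = −rω cosθ/√(L²−r²sin²θ) = -6.2553 rad/s.
V_P = V_A + ω_rod × AP, with AP = 0.0578 m along the rod.
Components: V_Px = −rω sinθ − a·ω_rod·sinφ = -5.9233 m/s;  V_Py = rω cosθ + a·ω_rod·cosφ = +1.3348 m/s.
|V_P| = √(V_Px² + V_Py²) = 6.0718 m/s.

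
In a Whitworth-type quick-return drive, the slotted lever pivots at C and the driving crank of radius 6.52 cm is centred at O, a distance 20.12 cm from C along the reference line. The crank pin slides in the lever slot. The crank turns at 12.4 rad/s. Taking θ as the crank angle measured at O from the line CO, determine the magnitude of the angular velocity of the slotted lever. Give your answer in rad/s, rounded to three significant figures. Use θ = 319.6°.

ω = 12.4 rad/s
Crank pin A relative to C: A = (d + r cosθ, r sinθ); lever angle φ = atan2(r sinθ, d + r cosθ).
Differentiating tanφ: φ̇ = rω(d cosθ + r)/(d² + r² + 2dr cosθ).
d² + r² + 2dr cosθ = |CA|² = 0.0647126 m²;  d cosθ + r = +0.21842 m.
|ω_lever| = |0.0652·12.4·+0.21842| / 0.0647126 = 2.7288 rad/s.

2.73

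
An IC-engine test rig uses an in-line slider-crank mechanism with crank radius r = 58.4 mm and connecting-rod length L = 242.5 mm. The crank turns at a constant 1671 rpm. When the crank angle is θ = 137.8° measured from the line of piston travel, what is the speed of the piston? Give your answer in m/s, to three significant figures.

5.62

ω = 2π·1671/60 = 175 rad/s
For an in-line slider-crank, x = r cosθ + √(L² − r² sin²θ), so v = −rω sinθ·[1 + r cosθ/√(L² − r² sin²θ)].
With r = 0.0584 m, L = 0.2425 m, θ = 137.8°: √(L² − r² sin²θ) = 0.23931 m.
v = −0.0584·175·0.67172·[1 + 0.0584·-0.74080/0.23931] = -5.6235 m/s.
|v| = 5.6235 m/s.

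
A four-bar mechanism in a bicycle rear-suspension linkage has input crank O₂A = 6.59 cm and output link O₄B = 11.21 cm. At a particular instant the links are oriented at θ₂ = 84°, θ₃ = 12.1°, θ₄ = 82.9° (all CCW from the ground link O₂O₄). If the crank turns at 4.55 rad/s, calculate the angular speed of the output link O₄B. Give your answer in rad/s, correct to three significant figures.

ω₂ = 4.55 rad/s
Differentiating the loop-closure r₂e^{iθ₂}+r₃e^{iθ₃}=r₁+r₄e^{iθ₄} gives r₂ω₂e^{iθ₂}+r₃ω₃e^{iθ₃}=r₄ω₄e^{iθ₄}.
Eliminating the other unknown: ω₄ = r₂ω₂ sin(θ₂−θ₃) / [r₄ sin(θ₄−θ₃)].
Numerator sine = +0.95052; denominator sine = +0.94438.
Result = 0.0659·4.55·(+0.95052) / (0.1121·(+0.94438)) = +2.6922 rad/s; magnitude 2.6922 rad/s.

2.69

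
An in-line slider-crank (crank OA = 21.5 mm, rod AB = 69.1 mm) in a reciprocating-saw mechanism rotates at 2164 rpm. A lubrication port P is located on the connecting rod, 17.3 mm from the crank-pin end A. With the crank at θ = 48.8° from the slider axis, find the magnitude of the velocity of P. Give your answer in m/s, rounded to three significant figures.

ω = 226.6 rad/s.  Crank-pin speed |V_A| = rω = 4.8722 m/s, perpendicular to OA.
Rod angle: sinφ = −(r/L) sinθ ⇒ φ = -13.539°; ω_rod = −rω cosθ/√(L²−r²sin²θ) = -47.771 rad/s.
V_P = V_A + ω_rod × AP, with AP = 0.0173 m along the rod.
Components: V_Px = −rω sinθ − a·ω_rod·sinφ = -3.8594 m/s;  V_Py = rω cosθ + a·ω_rod·cosφ = +2.4058 m/s.
|V_P| = √(V_Px² + V_Py²) = 4.5478 m/s.

4.55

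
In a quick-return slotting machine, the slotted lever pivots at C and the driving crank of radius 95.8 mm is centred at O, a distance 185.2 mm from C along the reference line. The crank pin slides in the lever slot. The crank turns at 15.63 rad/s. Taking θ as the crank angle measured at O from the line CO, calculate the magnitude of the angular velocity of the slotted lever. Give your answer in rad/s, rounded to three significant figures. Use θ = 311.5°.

4.88

ω = 15.63 rad/s
Crank pin A relative to C: A = (d + r cosθ, r sinθ); lever angle φ = atan2(r sinθ, d + r cosθ).
Differentiating tanφ: φ̇ = rω(d cosθ + r)/(d² + r² + 2dr cosθ).
d² + r² + 2dr cosθ = |CA|² = 0.0669893 m²;  d cosθ + r = +0.21852 m.
|ω_lever| = |0.0958·15.63·+0.21852| / 0.0669893 = 4.8843 rad/s.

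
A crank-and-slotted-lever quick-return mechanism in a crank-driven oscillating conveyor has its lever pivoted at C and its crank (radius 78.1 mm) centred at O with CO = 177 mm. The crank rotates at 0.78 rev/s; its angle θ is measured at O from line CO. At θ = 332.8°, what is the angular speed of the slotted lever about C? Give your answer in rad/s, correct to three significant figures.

1.45

ω = 4.901 rad/s (from 0.78 rev/s).
Crank pin A relative to C: A = (d + r cosθ, r sinθ); lever angle φ = atan2(r sinθ, d + r cosθ).
Differentiating tanφ: φ̇ = rω(d cosθ + r)/(d² + r² + 2dr cosθ).
d² + r² + 2dr cosθ = |CA|² = 0.0620187 m²;  d cosθ + r = +0.23553 m.
|ω_lever| = |0.0781·4.901·+0.23553| / 0.0620187 = 1.4536 rad/s.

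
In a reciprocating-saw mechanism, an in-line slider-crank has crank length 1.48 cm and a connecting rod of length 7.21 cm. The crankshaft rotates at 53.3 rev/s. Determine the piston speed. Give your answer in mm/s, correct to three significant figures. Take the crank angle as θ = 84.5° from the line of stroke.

5030

ω = 2π·53.3 = 334.9 rad/s
For an in-line slider-crank, x = r cosθ + √(L² − r² sin²θ), so v = −rω sinθ·[1 + r cosθ/√(L² − r² sin²θ)].
With r = 0.0148 m, L = 0.0721 m, θ = 84.5°: √(L² − r² sin²θ) = 0.070579 m.
v = −0.0148·334.9·0.99540·[1 + 0.0148·0.09585/0.070579] = -5.0328 m/s.
|v| = 5.0328 m/s = 5032.8 mm/s.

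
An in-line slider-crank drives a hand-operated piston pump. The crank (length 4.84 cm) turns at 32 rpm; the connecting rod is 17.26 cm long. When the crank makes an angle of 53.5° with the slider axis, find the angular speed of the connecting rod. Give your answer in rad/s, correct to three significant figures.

ω = 3.351 rad/s (converted from 32 rpm).
The rod makes angle φ with the slider axis where L sinφ = r sinθ; differentiating, L cosφ·φ̇ = r ω cosθ.
L cosφ = √(L² − r² sin²θ) = 0.16816 m.
|ω_rod| = r ω |cosθ| / √(L² − r² sin²θ) = 0.0484·3.351·0.59482/0.16816 = 0.57371 rad/s.

0.574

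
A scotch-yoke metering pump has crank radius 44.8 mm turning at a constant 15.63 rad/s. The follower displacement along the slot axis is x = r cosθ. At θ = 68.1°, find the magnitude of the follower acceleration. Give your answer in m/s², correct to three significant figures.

ω = 15.63 rad/s
x = r cosθ ⇒ ẍ = −rω² cosθ (ω constant).
|a| = rω²|cosθ| = 0.0448·(15.63)²·|cos 68.1°| = 4.0822 m/s².

4.08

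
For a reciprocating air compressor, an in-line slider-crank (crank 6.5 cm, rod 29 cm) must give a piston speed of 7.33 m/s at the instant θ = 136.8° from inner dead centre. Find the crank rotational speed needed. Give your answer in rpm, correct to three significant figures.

1880

For an in-line slider-crank, |v_piston| = rω|sinθ|·[1 + r cosθ/√(L² − r² sin²θ)].
With r = 0.065 m, L = 0.29 m, θ = 136.8°: the bracketed kinematic factor |dx/dθ| = 0.037138 m.
ω = v/|dx/dθ| = 7.33/0.037138 = 197.37 rad/s.
N = 60ω/(2π) = 1884.7 rpm.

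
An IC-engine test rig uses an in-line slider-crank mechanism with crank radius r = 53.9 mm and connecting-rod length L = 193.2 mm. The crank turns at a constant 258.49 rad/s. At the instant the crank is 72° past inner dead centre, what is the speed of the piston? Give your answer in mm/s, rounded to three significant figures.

ω = 258.5 rad/s
For an in-line slider-crank, x = r cosθ + √(L² − r² sin²θ), so v = −rω sinθ·[1 + r cosθ/√(L² − r² sin²θ)].
With r = 0.0539 m, L = 0.1932 m, θ = 72°: √(L² − r² sin²θ) = 0.18628 m.
v = −0.0539·258.5·0.95106·[1 + 0.0539·0.30902/0.18628] = -14.436 m/s.
|v| = 14.436 m/s = 14436 mm/s.

14400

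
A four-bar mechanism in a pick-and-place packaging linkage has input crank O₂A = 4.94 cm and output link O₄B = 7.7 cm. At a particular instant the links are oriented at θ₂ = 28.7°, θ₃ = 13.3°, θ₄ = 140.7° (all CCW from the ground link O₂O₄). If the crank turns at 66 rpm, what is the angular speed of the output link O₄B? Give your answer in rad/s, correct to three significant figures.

1.48

ω₂ = 6.912 rad/s (from 66 rpm).
Differentiating the loop-closure r₂e^{iθ₂}+r₃e^{iθ₃}=r₁+r₄e^{iθ₄} gives r₂ω₂e^{iθ₂}+r₃ω₃e^{iθ₃}=r₄ω₄e^{iθ₄}.
Eliminating the other unknown: ω₄ = r₂ω₂ sin(θ₂−θ₃) / [r₄ sin(θ₄−θ₃)].
Numerator sine = +0.26556; denominator sine = +0.79441.
Result = 0.0494·6.912·(+0.26556) / (0.077·(+0.79441)) = +1.4822 rad/s; magnitude 1.4822 rad/s.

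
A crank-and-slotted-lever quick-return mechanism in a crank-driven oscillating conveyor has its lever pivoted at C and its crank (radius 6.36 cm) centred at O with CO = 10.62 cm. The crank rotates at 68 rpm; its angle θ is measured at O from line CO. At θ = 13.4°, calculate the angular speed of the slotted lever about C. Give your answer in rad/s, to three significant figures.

ω = 7.121 rad/s (from 68 rpm).
Crank pin A relative to C: A = (d + r cosθ, r sinθ); lever angle φ = atan2(r sinθ, d + r cosθ).
Differentiating tanφ: φ̇ = rω(d cosθ + r)/(d² + r² + 2dr cosθ).
d² + r² + 2dr cosθ = |CA|² = 0.0284643 m²;  d cosθ + r = +0.16691 m.
|ω_lever| = |0.0636·7.121·+0.16691| / 0.0284643 = 2.6557 rad/s.

2.66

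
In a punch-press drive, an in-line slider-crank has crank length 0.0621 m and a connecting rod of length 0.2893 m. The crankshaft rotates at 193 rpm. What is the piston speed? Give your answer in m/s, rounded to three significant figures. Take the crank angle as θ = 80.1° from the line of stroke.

1.28

ω = 2π·193/60 = 20.21 rad/s
For an in-line slider-crank, x = r cosθ + √(L² − r² sin²θ), so v = −rω sinθ·[1 + r cosθ/√(L² − r² sin²θ)].
With r = 0.0621 m, L = 0.2893 m, θ = 80.1°: √(L² − r² sin²θ) = 0.28276 m.
v = −0.0621·20.21·0.98511·[1 + 0.0621·0.17193/0.28276] = -1.2831 m/s.
|v| = 1.2831 m/s.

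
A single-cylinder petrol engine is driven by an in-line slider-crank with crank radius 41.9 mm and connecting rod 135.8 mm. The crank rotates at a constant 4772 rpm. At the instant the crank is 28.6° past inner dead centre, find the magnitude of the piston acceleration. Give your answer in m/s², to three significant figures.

11000

ω = 2π·4772/60 = 499.7 rad/s
x(θ) = r cosθ + √(L² − r² sin²θ); with ω constant, a = ω²·d²x/dθ².
d²x/dθ² = −r cosθ − r²(cos2θ)/√u − r⁴ sin²2θ/(4u^{3/2}),  u = L² − r² sin²θ = 0.0180393 m².
Substituting r = 0.0419 m, L = 0.1358 m, θ = 28.6°: d²x/dθ² = -0.044093 m.
a = ω²·d²x/dθ² = (499.7)²·(-0.044093) = -11011 m/s²;  |a| = 11011 m/s².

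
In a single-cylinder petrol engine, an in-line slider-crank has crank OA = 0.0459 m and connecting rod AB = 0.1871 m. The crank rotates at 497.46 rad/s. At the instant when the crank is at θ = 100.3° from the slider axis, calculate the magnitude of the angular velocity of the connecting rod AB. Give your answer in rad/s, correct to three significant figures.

ω = 497.5 rad/s
The rod makes angle φ with the slider axis where L sinφ = r sinθ; differentiating, L cosφ·φ̇ = r ω cosθ.
L cosφ = √(L² − r² sin²θ) = 0.18157 m.
|ω_rod| = r ω |cosθ| / √(L² − r² sin²θ) = 0.0459·497.5·0.17880/0.18157 = 22.486 rad/s.

22.5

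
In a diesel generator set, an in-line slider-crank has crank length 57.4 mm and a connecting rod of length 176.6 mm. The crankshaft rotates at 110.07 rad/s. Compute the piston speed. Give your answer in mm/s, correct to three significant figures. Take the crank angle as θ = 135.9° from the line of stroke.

3340

ω = 110.1 rad/s
For an in-line slider-crank, x = r cosθ + √(L² − r² sin²θ), so v = −rω sinθ·[1 + r cosθ/√(L² − r² sin²θ)].
With r = 0.0574 m, L = 0.1766 m, θ = 135.9°: √(L² − r² sin²θ) = 0.17202 m.
v = −0.0574·110.1·0.69591·[1 + 0.0574·-0.71813/0.17202] = -3.3432 m/s.
|v| = 3.3432 m/s = 3343.2 mm/s.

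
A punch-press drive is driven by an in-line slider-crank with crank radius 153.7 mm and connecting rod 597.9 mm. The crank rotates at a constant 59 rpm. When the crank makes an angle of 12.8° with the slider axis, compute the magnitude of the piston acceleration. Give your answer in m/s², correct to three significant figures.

7.09

ω = 2π·59/60 = 6.178 rad/s
x(θ) = r cosθ + √(L² − r² sin²θ); with ω constant, a = ω²·d²x/dθ².
d²x/dθ² = −r cosθ − r²(cos2θ)/√u − r⁴ sin²2θ/(4u^{3/2}),  u = L² − r² sin²θ = 0.356325 m².
Substituting r = 0.1537 m, L = 0.5979 m, θ = 12.8°: d²x/dθ² = -0.18569 m.
a = ω²·d²x/dθ² = (6.178)²·(-0.18569) = -7.0885 m/s²;  |a| = 7.0885 m/s².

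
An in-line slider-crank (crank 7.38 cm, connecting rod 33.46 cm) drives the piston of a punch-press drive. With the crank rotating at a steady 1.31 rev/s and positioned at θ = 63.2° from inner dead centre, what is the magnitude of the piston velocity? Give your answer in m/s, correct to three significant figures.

ω = 2π·1.31 = 8.231 rad/s
For an in-line slider-crank, x = r cosθ + √(L² − r² sin²θ), so v = −rω sinθ·[1 + r cosθ/√(L² − r² sin²θ)].
With r = 0.0738 m, L = 0.3346 m, θ = 63.2°: √(L² − r² sin²θ) = 0.32805 m.
v = −0.0738·8.231·0.89259·[1 + 0.0738·0.45088/0.32805] = -0.59719 m/s.
|v| = 0.59719 m/s.

0.597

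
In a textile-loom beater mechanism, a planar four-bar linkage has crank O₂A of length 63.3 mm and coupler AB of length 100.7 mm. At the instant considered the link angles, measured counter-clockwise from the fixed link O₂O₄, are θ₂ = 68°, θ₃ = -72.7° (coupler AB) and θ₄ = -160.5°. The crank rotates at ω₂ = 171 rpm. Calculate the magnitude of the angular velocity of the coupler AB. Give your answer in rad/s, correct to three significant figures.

ω₂ = 17.91 rad/s (from 171 rpm).
Differentiating the loop-closure r₂e^{iθ₂}+r₃e^{iθ₃}=r₁+r₄e^{iθ₄} gives r₂ω₂e^{iθ₂}+r₃ω₃e^{iθ₃}=r₄ω₄e^{iθ₄}.
Eliminating the other unknown: ω₃ = r₂ω₂ sin(θ₄−θ₂) / [r₃ sin(θ₃−θ₄)].
Numerator sine = +0.74896; denominator sine = +0.99926.
Result = 0.0633·17.91·(+0.74896) / (0.1007·(+0.99926)) = +8.4368 rad/s; magnitude 8.4368 rad/s.

8.44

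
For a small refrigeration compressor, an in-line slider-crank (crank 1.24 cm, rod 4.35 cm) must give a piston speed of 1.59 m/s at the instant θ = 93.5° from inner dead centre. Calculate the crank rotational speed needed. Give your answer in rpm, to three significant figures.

For an in-line slider-crank, |v_piston| = rω|sinθ|·[1 + r cosθ/√(L² − r² sin²θ)].
With r = 0.0124 m, L = 0.0435 m, θ = 93.5°: the bracketed kinematic factor |dx/dθ| = 0.012152 m.
ω = v/|dx/dθ| = 1.59/0.012152 = 130.84 rad/s.
N = 60ω/(2π) = 1249.4 rpm.

1250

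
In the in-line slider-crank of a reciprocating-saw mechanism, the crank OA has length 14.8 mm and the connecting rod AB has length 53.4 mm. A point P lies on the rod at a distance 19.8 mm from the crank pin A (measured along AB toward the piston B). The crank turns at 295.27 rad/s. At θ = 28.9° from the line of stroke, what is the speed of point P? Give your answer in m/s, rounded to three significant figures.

3.33

ω = 295.3 rad/s.  Crank-pin speed |V_A| = rω = 4.37 m/s, perpendicular to OA.
Rod angle: sinφ = −(r/L) sinθ ⇒ φ = -7.698°; ω_rod = −rω cosθ/√(L²−r²sin²θ) = -72.295 rad/s.
V_P = V_A + ω_rod × AP, with AP = 0.0198 m along the rod.
Components: V_Px = −rω sinθ − a·ω_rod·sinφ = -2.3037 m/s;  V_Py = rω cosθ + a·ω_rod·cosφ = +2.4072 m/s.
|V_P| = √(V_Px² + V_Py²) = 3.3319 m/s.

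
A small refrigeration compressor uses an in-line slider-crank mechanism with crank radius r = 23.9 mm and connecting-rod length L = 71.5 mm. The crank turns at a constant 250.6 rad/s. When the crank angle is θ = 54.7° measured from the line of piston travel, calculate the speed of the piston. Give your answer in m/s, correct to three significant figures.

5.87

ω = 250.6 rad/s
For an in-line slider-crank, x = r cosθ + √(L² − r² sin²θ), so v = −rω sinθ·[1 + r cosθ/√(L² − r² sin²θ)].
With r = 0.0239 m, L = 0.0715 m, θ = 54.7°: √(L² − r² sin²θ) = 0.068788 m.
v = −0.0239·250.6·0.81614·[1 + 0.0239·0.57786/0.068788] = -5.8695 m/s.
|v| = 5.8695 m/s.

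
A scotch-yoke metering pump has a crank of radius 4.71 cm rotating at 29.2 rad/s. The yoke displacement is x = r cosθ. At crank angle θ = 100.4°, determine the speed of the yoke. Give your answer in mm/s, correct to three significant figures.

1350

ω = 29.2 rad/s
x = r cosθ ⇒ ẋ = −rω sinθ.
|v| = rω|sinθ| = 0.0471·29.2·|sin 100.4°| = 1.3527 m/s = 1352.7 mm/s.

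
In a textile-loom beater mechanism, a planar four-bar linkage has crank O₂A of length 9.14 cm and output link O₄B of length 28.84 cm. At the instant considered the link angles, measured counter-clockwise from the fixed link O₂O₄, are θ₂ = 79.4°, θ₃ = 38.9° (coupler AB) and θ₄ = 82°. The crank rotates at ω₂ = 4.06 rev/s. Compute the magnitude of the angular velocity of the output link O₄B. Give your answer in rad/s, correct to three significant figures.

ω₂ = 25.51 rad/s (from 4.06 rev/s).
Differentiating the loop-closure r₂e^{iθ₂}+r₃e^{iθ₃}=r₁+r₄e^{iθ₄} gives r₂ω₂e^{iθ₂}+r₃ω₃e^{iθ₃}=r₄ω₄e^{iθ₄}.
Eliminating the other unknown: ω₄ = r₂ω₂ sin(θ₂−θ₃) / [r₄ sin(θ₄−θ₃)].
Numerator sine = +0.64945; denominator sine = +0.68327.
Result = 0.0914·25.51·(+0.64945) / (0.2884·(+0.68327)) = +7.6843 rad/s; magnitude 7.6843 rad/s.

7.68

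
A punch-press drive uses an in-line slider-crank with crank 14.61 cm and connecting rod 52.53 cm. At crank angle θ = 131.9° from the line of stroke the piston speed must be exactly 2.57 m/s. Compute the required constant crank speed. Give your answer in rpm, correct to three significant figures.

279

For an in-line slider-crank, |v_piston| = rω|sinθ|·[1 + r cosθ/√(L² − r² sin²θ)].
With r = 0.1461 m, L = 0.5253 m, θ = 131.9°: the bracketed kinematic factor |dx/dθ| = 0.088098 m.
ω = v/|dx/dθ| = 2.57/0.088098 = 29.172 rad/s.
N = 60ω/(2π) = 278.57 rpm.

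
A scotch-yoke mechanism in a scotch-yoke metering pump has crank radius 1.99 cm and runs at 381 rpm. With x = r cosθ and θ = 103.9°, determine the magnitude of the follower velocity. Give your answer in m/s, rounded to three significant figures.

0.771

ω = 39.9 rad/s (from 381 rpm).
x = r cosθ ⇒ ẋ = −rω sinθ.
|v| = rω|sinθ| = 0.0199·39.9·|sin 103.9°| = 0.77072 m/s.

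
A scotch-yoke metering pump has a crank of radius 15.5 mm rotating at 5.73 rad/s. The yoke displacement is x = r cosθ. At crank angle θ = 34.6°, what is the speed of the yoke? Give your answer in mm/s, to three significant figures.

ω = 5.73 rad/s
x = r cosθ ⇒ ẋ = −rω sinθ.
|v| = rω|sinθ| = 0.0155·5.73·|sin 34.6°| = 0.050433 m/s = 50.433 mm/s.

50.4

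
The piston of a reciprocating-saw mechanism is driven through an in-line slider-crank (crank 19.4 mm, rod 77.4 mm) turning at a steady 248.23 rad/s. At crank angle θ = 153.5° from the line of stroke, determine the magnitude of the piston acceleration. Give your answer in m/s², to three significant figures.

885

ω = 248.2 rad/s
x(θ) = r cosθ + √(L² − r² sin²θ); with ω constant, a = ω²·d²x/dθ².
d²x/dθ² = −r cosθ − r²(cos2θ)/√u − r⁴ sin²2θ/(4u^{3/2}),  u = L² − r² sin²θ = 0.00591583 m².
Substituting r = 0.0194 m, L = 0.0774 m, θ = 153.5°: d²x/dθ² = +0.014367 m.
a = ω²·d²x/dθ² = (248.2)²·(+0.014367) = +885.28 m/s²;  |a| = 885.28 m/s².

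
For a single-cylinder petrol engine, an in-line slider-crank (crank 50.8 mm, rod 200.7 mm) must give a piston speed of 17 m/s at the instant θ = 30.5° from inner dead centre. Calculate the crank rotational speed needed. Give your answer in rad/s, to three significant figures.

540

For an in-line slider-crank, |v_piston| = rω|sinθ|·[1 + r cosθ/√(L² − r² sin²θ)].
With r = 0.0508 m, L = 0.2007 m, θ = 30.5°: the bracketed kinematic factor |dx/dθ| = 0.031453 m.
ω = v/|dx/dθ| = 17/0.031453 = 540.49 rad/s.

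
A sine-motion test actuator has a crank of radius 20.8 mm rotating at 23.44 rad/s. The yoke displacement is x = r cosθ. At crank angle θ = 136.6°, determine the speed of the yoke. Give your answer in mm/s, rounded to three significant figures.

ω = 23.44 rad/s
x = r cosθ ⇒ ẋ = −rω sinθ.
|v| = rω|sinθ| = 0.0208·23.44·|sin 136.6°| = 0.33499 m/s = 334.99 mm/s.

335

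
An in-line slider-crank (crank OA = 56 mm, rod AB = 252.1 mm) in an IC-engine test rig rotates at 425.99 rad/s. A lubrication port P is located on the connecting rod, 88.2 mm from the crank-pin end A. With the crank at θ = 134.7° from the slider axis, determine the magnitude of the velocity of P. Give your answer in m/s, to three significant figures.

19.4

ω = 426 rad/s.  Crank-pin speed |V_A| = rω = 23.855 m/s, perpendicular to OA.
Rod angle: sinφ = −(r/L) sinθ ⇒ φ = -9.085°; ω_rod = −rω cosθ/√(L²−r²sin²θ) = +67.406 rad/s.
V_P = V_A + ω_rod × AP, with AP = 0.0882 m along the rod.
Components: V_Px = −rω sinθ − a·ω_rod·sinφ = -16.018 m/s;  V_Py = rω cosθ + a·ω_rod·cosφ = -10.909 m/s.
|V_P| = √(V_Px² + V_Py²) = 19.38 m/s.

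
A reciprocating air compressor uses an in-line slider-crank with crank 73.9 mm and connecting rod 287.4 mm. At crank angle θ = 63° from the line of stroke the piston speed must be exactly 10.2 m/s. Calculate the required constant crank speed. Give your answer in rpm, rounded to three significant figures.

For an in-line slider-crank, |v_piston| = rω|sinθ|·[1 + r cosθ/√(L² − r² sin²θ)].
With r = 0.0739 m, L = 0.2874 m, θ = 63°: the bracketed kinematic factor |dx/dθ| = 0.073742 m.
ω = v/|dx/dθ| = 10.2/0.073742 = 138.32 rad/s.
N = 60ω/(2π) = 1320.9 rpm.

1320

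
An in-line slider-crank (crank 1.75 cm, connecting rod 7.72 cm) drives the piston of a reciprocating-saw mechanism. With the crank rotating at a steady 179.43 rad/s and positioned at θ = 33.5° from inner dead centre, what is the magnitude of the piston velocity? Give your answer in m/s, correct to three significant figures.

2.06

ω = 179.4 rad/s
For an in-line slider-crank, x = r cosθ + √(L² − r² sin²θ), so v = −rω sinθ·[1 + r cosθ/√(L² − r² sin²θ)].
With r = 0.0175 m, L = 0.0772 m, θ = 33.5°: √(L² − r² sin²θ) = 0.076593 m.
v = −0.0175·179.4·0.55194·[1 + 0.0175·0.83389/0.076593] = -2.0633 m/s.
|v| = 2.0633 m/s.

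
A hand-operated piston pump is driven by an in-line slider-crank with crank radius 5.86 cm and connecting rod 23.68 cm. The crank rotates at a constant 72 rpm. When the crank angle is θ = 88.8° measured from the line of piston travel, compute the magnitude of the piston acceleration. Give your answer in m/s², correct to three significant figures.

0.780

ω = 2π·72/60 = 7.54 rad/s
x(θ) = r cosθ + √(L² − r² sin²θ); with ω constant, a = ω²·d²x/dθ².
d²x/dθ² = −r cosθ − r²(cos2θ)/√u − r⁴ sin²2θ/(4u^{3/2}),  u = L² − r² sin²θ = 0.0526418 m².
Substituting r = 0.0586 m, L = 0.2368 m, θ = 88.8°: d²x/dθ² = +0.013726 m.
a = ω²·d²x/dθ² = (7.54)²·(+0.013726) = +0.78031 m/s²;  |a| = 0.78031 m/s².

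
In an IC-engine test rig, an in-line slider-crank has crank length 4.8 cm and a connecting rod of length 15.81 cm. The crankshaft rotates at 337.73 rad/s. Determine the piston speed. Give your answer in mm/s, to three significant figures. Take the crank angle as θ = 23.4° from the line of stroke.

ω = 337.7 rad/s
For an in-line slider-crank, x = r cosθ + √(L² − r² sin²θ), so v = −rω sinθ·[1 + r cosθ/√(L² − r² sin²θ)].
With r = 0.048 m, L = 0.1581 m, θ = 23.4°: √(L² − r² sin²θ) = 0.15695 m.
v = −0.048·337.7·0.39715·[1 + 0.048·0.91775/0.15695] = -8.2453 m/s.
|v| = 8.2453 m/s = 8245.3 mm/s.

8250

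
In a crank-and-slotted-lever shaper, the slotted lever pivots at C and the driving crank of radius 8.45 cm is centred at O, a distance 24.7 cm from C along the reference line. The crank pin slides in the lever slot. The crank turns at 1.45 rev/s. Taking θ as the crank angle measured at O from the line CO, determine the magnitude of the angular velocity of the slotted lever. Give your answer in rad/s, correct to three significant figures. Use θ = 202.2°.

ω = 9.111 rad/s (from 1.45 rev/s).
Crank pin A relative to C: A = (d + r cosθ, r sinθ); lever angle φ = atan2(r sinθ, d + r cosθ).
Differentiating tanφ: φ̇ = rω(d cosθ + r)/(d² + r² + 2dr cosθ).
d² + r² + 2dr cosθ = |CA|² = 0.0295006 m²;  d cosθ + r = -0.14419 m.
|ω_lever| = |0.0845·9.111·-0.14419| / 0.0295006 = 3.7628 rad/s.

3.76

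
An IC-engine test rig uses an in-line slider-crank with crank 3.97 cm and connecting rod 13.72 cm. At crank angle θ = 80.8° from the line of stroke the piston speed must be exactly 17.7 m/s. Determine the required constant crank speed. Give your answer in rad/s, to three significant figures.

431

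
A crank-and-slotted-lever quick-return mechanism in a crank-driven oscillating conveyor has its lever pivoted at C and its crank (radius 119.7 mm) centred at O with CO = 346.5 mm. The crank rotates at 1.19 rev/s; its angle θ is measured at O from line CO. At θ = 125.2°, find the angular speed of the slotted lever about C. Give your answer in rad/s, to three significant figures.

0.827

ω = 7.477 rad/s (from 1.19 rev/s).
Crank pin A relative to C: A = (d + r cosθ, r sinθ); lever angle φ = atan2(r sinθ, d + r cosθ).
Differentiating tanφ: φ̇ = rω(d cosθ + r)/(d² + r² + 2dr cosθ).
d² + r² + 2dr cosθ = |CA|² = 0.0865741 m²;  d cosθ + r = -0.080034 m.
|ω_lever| = |0.1197·7.477·-0.080034| / 0.0865741 = 0.82738 rad/s.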